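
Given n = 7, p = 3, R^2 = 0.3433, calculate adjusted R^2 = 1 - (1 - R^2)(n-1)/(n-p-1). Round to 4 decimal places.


Plug in: Adj R^2 = 1 - (1 - 0.3433) * 6/3.
= 1 - 0.6567 * 6/3
= 1 - 3.9402 / 3
= 1 - 1.3134 = -0.3134.

-0.3134


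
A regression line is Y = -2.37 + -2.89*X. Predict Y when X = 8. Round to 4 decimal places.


Substitute X = 8 into the equation:
Y = -2.37 + -2.89 * 8 = -2.37 + -23.1200 = -25.4900.

-25.4900


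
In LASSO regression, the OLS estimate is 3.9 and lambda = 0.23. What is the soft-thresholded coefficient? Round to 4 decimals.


Check: |3.9| = 3.9 vs lambda = 0.23.
Since |beta| > lambda, coefficient = sign(beta)*(|beta| - lambda) = 3.6700.
Soft-thresholded coefficient = 3.6700.

3.6700


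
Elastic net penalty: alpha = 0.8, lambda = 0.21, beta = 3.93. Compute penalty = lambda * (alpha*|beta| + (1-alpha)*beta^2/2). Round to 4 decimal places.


L1 component = 0.8 * |3.93| = 3.1440.
L2 component = 0.2 * 3.93^2 / 2 = 1.5445.
Penalty = 0.21 * (3.1440 + 1.5445) = 0.21 * 4.6885 = 0.9846.

0.9846


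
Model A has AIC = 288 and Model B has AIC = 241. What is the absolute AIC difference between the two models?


Absolute difference = |288 - 241| = 47.
The model with lower AIC (B) is preferred.

47


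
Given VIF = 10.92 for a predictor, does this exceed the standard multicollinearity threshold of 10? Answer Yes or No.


Check: VIF = 10.92 vs threshold = 10.
Since 10.92 >= 10, the answer is Yes.

Yes


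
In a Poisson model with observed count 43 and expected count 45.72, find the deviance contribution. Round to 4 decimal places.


First: ln(43/45.72) = -0.061336.
Then: 43 * -0.061336 = -2.637448.
y - mu = 43 - 45.72 = -2.72.
D = 2(-2.637448 - -2.72) = 0.165104, which rounds to 0.1651.

0.1651


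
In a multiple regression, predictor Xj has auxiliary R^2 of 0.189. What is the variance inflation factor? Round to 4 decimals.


Denominator: 1 - 0.189 = 0.811.
VIF = 1 / 0.811 = 1.2330.

1.2330


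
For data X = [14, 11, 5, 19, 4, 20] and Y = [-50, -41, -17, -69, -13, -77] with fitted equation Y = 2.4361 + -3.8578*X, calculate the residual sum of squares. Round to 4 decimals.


For each point, residual = actual - predicted.
Residuals: [1.5731, -1.0003, -0.1471, 1.8621, -0.0049, -2.2801].
Sum of squared residuals = 12.1632.

12.1632


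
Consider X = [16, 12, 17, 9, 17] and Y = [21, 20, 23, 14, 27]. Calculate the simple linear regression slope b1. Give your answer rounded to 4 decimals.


Calculate xbar = 14.2000, ybar = 21.0000.
S_xx = 50.8000, S_xy = 61.0000.
Using b1 = S_xy / S_xx = 61.0000 / 50.8000, we get b1 = 1.2008.

1.2008


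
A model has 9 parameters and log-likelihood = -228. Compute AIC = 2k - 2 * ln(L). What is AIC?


AIC = 2k - 2*loglik = 2(9) - 2(-228).
= 18 + 456 = 474.

474


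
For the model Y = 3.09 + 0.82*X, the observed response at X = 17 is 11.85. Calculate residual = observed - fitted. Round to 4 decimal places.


Fitted value at X = 17 is yhat = 3.09 + 0.82*17 = 17.0300.
Residual = 11.85 - 17.0300 = -5.1800.

-5.1800


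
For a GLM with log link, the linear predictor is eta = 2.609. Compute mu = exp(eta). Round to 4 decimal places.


Apply the inverse link:
mu = e^2.609 = 13.5855.

13.5855


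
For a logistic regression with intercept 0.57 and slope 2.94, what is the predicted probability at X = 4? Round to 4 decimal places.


z = 0.57 + 2.94 * 4 = 12.3300.
Sigmoid: P = 1 / (1 + exp(-12.3300)) = 1.0000.

1.0000


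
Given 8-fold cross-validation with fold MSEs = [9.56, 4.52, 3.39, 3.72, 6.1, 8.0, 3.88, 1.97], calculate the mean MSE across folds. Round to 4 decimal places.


Total MSE across folds = 41.1400.
CV-MSE = 41.1400/8 = 5.1425.

5.1425


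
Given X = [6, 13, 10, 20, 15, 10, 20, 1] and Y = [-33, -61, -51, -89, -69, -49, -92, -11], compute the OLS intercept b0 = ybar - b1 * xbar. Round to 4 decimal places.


Compute b1 = -4.1399 from the OLS formula.
With xbar = 11.8750 and ybar = -56.8750, the intercept is:
b0 = -56.8750 - -4.1399 * 11.8750 = -7.7136.

-7.7136


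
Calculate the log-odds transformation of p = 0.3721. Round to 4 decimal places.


Compute the odds: 0.3721/0.6279 = 0.5926.
Take the natural log: ln(0.5926) = -0.5232.

-0.5232


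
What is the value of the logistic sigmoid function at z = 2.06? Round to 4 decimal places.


Compute exp(-2.0600) = 0.1275.
Sigmoid = 1 / (1 + 0.1275) = 1 / 1.1275 = 0.8870.

0.8870


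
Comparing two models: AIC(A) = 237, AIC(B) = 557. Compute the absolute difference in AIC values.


|AIC_A - AIC_B| = |237 - 557| = 320.
Model A is preferred (lower AIC).

320


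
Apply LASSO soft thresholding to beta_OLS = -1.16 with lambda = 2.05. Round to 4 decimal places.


|beta_OLS| = 1.16.
lambda = 2.05.
Since |beta| <= lambda, the coefficient is set to 0.
Result = 0.0000.

0.0000


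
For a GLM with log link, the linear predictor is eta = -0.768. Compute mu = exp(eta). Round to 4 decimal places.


The inverse log link gives:
mu = exp(-0.768) = 0.4639.

0.4639


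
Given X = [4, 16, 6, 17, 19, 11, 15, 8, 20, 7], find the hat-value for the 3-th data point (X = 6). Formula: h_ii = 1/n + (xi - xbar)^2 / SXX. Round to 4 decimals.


Mean of X: xbar = 12.3000.
SXX = 304.1000.
For X = 6: h = 1/10 + (6 - 12.3000)^2/304.1000 = 0.2305.

0.2305


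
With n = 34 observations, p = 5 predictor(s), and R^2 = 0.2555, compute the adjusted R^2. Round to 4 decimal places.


Using the formula:
(1 - 0.2555) = 0.7445.
Multiply by 33/28: 0.7445 * 33 = 24.5685, then 24.5685 / 28 = 0.8774.
Adj R^2 = 1 - 0.8774 = 0.1226.

0.1226


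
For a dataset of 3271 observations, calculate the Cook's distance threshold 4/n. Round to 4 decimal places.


Cook's distance cutoff = 4/n = 4/3271.
= 0.0012.

0.0012


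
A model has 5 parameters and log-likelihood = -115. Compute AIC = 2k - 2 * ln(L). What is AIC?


AIC = 2k - 2*loglik = 2(5) - 2(-115).
= 10 + 230 = 240.

240


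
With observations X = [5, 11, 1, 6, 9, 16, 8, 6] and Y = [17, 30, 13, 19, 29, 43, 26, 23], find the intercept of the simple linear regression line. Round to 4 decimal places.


Compute b1 = 2.0573 from the OLS formula.
With xbar = 7.7500 and ybar = 25.0000, the intercept is:
b0 = 25.0000 - 2.0573 * 7.7500 = 9.0556.

9.0556


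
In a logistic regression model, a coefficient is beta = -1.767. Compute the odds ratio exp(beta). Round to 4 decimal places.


The odds ratio is computed as:
OR = e^(-1.767) = 0.1708.

0.1708


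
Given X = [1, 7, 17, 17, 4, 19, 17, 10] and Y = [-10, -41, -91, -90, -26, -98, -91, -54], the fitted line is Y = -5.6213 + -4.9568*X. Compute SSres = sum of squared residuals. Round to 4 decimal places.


Predicted values from Y = -5.6213 + -4.9568*X.
Residuals: [0.5781, -0.6811, -1.1131, -0.1131, -0.5515, 1.8005, -1.1131, 1.1893].
SSres = 8.2493.

8.2493


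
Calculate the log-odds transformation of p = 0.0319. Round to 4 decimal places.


The odds are p/(1-p) = 0.0319 / 0.9681 = 0.0330.
logit(p) = ln(0.0330) = -3.4127.

-3.4127


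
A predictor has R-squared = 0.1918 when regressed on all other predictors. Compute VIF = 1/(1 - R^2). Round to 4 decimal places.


VIF = 1 / (1 - 0.1918).
= 1 / 0.8082 = 1.2373.

1.2373


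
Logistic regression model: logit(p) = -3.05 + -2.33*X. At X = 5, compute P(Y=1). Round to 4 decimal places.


Compute z = -3.05 + (-2.33)(5) = -14.7000.
exp(-z) = 2421747.6333.
P = 1/(1 + 2421747.6333) = 0.0000.

0.0000


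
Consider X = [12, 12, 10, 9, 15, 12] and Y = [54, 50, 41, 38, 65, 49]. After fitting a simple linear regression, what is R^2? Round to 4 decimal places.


The fitted line is Y = -4.0938 + 4.5938*X.
SSres = 15.3125, SStot = 465.5000.
R^2 = 1 - SSres/SStot = 0.9671.

0.9671


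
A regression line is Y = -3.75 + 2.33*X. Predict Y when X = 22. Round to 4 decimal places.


Plug X = 22 into Y = -3.75 + 2.33*X:
Y = -3.75 + 51.2600 = 47.5100.

47.5100


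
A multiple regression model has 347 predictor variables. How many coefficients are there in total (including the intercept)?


Total coefficients = number of predictors + 1 (for the intercept).
= 347 + 1 = 348.

348


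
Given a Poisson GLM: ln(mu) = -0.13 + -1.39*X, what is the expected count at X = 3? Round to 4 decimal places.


eta = -0.13 + -1.39 * 3 = -4.3000.
mu = exp(-4.3000) = 0.0136.

0.0136


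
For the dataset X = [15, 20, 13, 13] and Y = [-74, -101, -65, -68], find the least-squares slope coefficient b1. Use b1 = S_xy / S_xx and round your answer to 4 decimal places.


The sample means are xbar = 15.2500 and ybar = -77.0000.
Compute S_xx = 32.7500 and S_xy = -162.0000.
Slope b1 = S_xy / S_xx = -162.0000 / 32.7500 = -4.9466.

-4.9466


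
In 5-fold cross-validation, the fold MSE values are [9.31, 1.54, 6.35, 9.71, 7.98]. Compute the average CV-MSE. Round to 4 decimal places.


Total MSE across folds = 34.8900.
CV-MSE = 34.8900/5 = 6.9780.

6.9780


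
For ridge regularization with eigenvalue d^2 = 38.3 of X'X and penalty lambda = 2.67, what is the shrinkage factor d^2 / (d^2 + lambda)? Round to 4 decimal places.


Compute the denominator: 38.3 + 2.67 = 40.9700.
Shrinkage factor = 38.3 / 40.9700 = 0.9348.

0.9348


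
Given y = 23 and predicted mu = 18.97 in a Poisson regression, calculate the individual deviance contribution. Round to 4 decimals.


y/mu = 23/18.97 = 1.212441 (approx.), and ln(23/18.97) = 0.192635.
y * ln(y/mu) = 23 * 0.192635 = 4.430605.
y - mu = 4.03.
D = 2 * (4.430605 - 4.03) = 0.801210, which rounds to 0.8012.

0.8012


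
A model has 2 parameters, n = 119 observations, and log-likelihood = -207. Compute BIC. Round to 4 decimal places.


Compute k*ln(n) = 2*ln(119) = 2*4.779123 = 9.558246.
Then -2*loglik = 414.
BIC = 9.558246 + 414 = 423.558246, which rounds to 423.5582.

423.5582


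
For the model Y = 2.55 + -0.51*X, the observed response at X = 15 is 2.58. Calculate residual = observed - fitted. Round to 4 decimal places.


Predicted = 2.55 + -0.51 * 15 = -5.1000.
Residual = 2.58 - -5.1000 = 7.6800.

7.6800


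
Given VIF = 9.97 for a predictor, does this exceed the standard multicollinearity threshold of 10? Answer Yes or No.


The threshold is 10.
VIF = 9.97 is < 10.
Multicollinearity indication: No.

No


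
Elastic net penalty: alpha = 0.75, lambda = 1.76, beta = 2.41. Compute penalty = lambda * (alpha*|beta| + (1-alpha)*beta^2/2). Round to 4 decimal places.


alpha * |beta| = 0.75 * 2.41 = 1.8075.
(1-alpha) * beta^2/2 = 0.25 * 5.8081/2 = 0.7260.
Total = 1.76 * (1.8075 + 0.7260) = 4.4590.

4.4590


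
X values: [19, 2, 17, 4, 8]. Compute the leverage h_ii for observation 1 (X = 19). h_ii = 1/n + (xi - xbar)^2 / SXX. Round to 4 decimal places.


n = 5, xbar = 10.0000.
SXX = sum((xi - xbar)^2) = 234.0000.
h = 1/5 + (19 - 10.0000)^2 / 234.0000 = 0.5462.

0.5462


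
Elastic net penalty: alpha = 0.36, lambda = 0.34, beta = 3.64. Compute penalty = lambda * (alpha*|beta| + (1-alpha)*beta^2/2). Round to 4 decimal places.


alpha * |beta| = 0.36 * 3.64 = 1.3104.
(1-alpha) * beta^2/2 = 0.64 * 13.2496/2 = 4.2399.
Total = 0.34 * (1.3104 + 4.2399) = 1.8871.

1.8871


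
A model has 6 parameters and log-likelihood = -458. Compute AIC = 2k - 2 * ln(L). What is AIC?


AIC = 2k - 2*loglik = 2(6) - 2(-458).
= 12 + 916 = 928.

928


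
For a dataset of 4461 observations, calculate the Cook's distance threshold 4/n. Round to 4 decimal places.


The threshold is 4/n.
4/4461 = 0.0009.

0.0009


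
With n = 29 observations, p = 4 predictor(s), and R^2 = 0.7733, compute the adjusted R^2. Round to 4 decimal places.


Plug in: Adj R^2 = 1 - (1 - 0.7733) * 28/24.
= 1 - 0.2267 * 28/24
= 1 - 6.3476 / 24
= 1 - 0.2645 = 0.7355.

0.7355


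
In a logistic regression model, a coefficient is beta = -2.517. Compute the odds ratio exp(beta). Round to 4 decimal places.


exp(-2.517) = 0.0807.
So the odds ratio is 0.0807.

0.0807


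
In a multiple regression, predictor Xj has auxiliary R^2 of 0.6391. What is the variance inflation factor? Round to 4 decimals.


Denominator: 1 - 0.6391 = 0.3609.
VIF = 1 / 0.3609 = 2.7709.

2.7709


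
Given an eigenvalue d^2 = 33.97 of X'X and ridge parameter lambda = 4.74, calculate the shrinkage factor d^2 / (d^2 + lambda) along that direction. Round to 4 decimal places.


d^2 + lambda = 33.97 + 4.74 = 38.7100.
Shrinkage factor = 33.97/38.7100 = 0.8776.

0.8776


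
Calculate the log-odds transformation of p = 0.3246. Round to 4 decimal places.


1 - p = 0.6754.
p/(1-p) = 0.4806.
logit = ln(0.4806) = -0.7327.

-0.7327


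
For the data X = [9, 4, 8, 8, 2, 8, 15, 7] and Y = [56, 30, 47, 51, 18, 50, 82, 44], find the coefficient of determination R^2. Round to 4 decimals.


After computing the OLS fit (b0=9.8454, b1=4.9055):
SSres = 17.9656, SStot = 2469.5000.
R^2 = 1 - 17.9656/2469.5000 = 0.9927.

0.9927


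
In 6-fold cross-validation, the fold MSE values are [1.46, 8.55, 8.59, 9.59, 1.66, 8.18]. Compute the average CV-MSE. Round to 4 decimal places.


Add all fold MSEs: 38.0300.
Divide by k = 6: 38.0300/6 = 6.3383.

6.3383


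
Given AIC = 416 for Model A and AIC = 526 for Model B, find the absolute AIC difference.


Compute |416 - 526| = 110.
Model A has the smaller AIC.

110


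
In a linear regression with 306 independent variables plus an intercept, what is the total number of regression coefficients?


Total coefficients = number of predictors + 1 (for the intercept).
= 306 + 1 = 307.

307


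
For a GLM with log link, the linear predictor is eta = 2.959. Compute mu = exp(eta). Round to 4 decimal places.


mu = exp(eta) = exp(2.959).
= 19.2787.

19.2787


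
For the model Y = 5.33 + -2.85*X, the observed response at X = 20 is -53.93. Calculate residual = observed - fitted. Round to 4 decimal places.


Fitted value at X = 20 is yhat = 5.33 + -2.85*20 = -51.6700.
Residual = -53.93 - -51.6700 = -2.2600.

-2.2600


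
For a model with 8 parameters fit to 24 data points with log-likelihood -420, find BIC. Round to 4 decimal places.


Compute k*ln(n) = 8*ln(24) = 8*3.178054 = 25.424432.
Then -2*loglik = 840.
BIC = 25.424432 + 840 = 865.424432, which rounds to 865.4244.

865.4244


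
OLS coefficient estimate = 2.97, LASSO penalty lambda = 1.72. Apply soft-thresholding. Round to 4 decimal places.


Absolute value: |2.97| = 2.97.
Compare to lambda = 1.72.
Since |beta| > lambda, coefficient = sign(beta)*(|beta| - lambda) = 1.2500.

1.2500


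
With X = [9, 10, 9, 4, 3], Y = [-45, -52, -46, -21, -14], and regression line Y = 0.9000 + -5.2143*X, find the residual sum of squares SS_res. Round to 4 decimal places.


Predicted values from Y = 0.9000 + -5.2143*X.
Residuals: [1.0287, -0.7570, 0.0287, -1.0428, 0.7429].
SSres = 3.2714.

3.2714


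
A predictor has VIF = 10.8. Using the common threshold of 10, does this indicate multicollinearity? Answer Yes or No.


Check: VIF = 10.8 vs threshold = 10.
Since 10.8 >= 10, the answer is Yes.

Yes


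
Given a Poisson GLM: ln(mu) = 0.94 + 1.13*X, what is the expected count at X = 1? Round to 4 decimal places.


Compute eta = 0.94 + 1.13 * 1 = 2.0700.
Apply inverse link: mu = e^2.0700 = 7.9248.

7.9248


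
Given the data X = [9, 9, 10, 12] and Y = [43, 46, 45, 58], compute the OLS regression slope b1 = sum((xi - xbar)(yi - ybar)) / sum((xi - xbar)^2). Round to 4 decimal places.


Calculate xbar = 10.0000, ybar = 48.0000.
S_xx = 6.0000, S_xy = 27.0000.
Using b1 = S_xy / S_xx = 27.0000 / 6.0000, we get b1 = 4.5000.

4.5000


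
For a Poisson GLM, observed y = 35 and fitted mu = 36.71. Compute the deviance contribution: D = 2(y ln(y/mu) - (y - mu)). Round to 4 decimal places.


First: ln(35/36.71) = -0.047701.
Then: 35 * -0.047701 = -1.669535.
y - mu = 35 - 36.71 = -1.71.
D = 2(-1.669535 - -1.71) = 0.080930, which rounds to 0.0809.

0.0809


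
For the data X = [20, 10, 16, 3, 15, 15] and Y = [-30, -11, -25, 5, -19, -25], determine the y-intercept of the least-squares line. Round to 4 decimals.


The slope is b1 = -2.1306.
Sample means are xbar = 13.1667 and ybar = -17.5000.
Intercept: b0 = -17.5000 - (-2.1306)(13.1667) = 10.5529.

10.5529


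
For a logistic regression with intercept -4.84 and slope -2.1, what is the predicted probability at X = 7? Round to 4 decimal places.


Compute z = -4.84 + (-2.1)(7) = -19.5400.
exp(-z) = 306276853.2314.
P = 1/(1 + 306276853.2314) = 0.0000.

0.0000


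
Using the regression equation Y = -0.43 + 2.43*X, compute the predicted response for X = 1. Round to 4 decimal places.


Predicted value:
Y = -0.43 + (2.43)(1) = -0.43 + 2.4300 = 2.0000.

2.0000


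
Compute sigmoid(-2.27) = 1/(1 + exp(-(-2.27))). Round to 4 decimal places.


First, exp(2.2700) = 9.6794.
Then sigma(z) = 1/(1 + 9.6794) = 0.0936.

0.0936


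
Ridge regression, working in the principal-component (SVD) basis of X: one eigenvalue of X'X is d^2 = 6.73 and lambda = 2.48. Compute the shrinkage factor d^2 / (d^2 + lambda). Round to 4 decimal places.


Compute the denominator: 6.73 + 2.48 = 9.2100.
Shrinkage factor = 6.73 / 9.2100 = 0.7307.

0.7307


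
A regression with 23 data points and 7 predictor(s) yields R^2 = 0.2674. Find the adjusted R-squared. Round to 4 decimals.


Plug in: Adj R^2 = 1 - (1 - 0.2674) * 22/15.
= 1 - 0.7326 * 22/15
= 1 - 16.1172 / 15
= 1 - 1.0745 = -0.0745.

-0.0745


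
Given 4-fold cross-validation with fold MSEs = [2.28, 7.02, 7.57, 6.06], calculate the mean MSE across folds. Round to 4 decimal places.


Sum of fold MSEs = 22.9300.
Average = 22.9300 / 4 = 5.7325.

5.7325


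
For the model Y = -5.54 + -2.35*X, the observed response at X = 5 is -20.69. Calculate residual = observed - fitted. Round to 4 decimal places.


Predicted = -5.54 + -2.35 * 5 = -17.2900.
Residual = -20.69 - -17.2900 = -3.4000.

-3.4000


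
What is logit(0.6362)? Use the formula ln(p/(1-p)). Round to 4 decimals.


The odds are p/(1-p) = 0.6362 / 0.3638 = 1.7488.
logit(p) = ln(1.7488) = 0.5589.

0.5589


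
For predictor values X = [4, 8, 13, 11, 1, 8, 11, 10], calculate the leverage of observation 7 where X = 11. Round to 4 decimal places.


Mean of X: xbar = 8.2500.
SXX = 111.5000.
For X = 11: h = 1/8 + (11 - 8.2500)^2/111.5000 = 0.1928.

0.1928


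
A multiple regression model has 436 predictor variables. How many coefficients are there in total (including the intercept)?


Total coefficients = number of predictors + 1 (for the intercept).
= 436 + 1 = 437.

437


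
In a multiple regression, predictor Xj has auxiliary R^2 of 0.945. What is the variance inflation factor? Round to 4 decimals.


Using VIF = 1/(1 - R^2_j):
1 - 0.945 = 0.055.
VIF = 18.1818.

18.1818


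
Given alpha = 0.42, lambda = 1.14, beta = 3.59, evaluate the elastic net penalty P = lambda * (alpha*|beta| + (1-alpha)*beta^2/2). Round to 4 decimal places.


L1 component = 0.42 * |3.59| = 1.5078.
L2 component = 0.58 * 3.59^2 / 2 = 3.7375.
Penalty = 1.14 * (1.5078 + 3.7375) = 1.14 * 5.2453 = 5.9797.

5.9797


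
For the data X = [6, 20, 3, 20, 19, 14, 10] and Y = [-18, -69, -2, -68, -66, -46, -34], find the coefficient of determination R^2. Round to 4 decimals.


The fitted line is Y = 6.5161 + -3.7893*X.
SSres = 20.4234, SStot = 4225.4286.
R^2 = 1 - SSres/SStot = 0.9952.

0.9952


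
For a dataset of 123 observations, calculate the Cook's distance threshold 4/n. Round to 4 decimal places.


Using the rule of thumb:
Threshold = 4 / 123 = 0.0325.

0.0325


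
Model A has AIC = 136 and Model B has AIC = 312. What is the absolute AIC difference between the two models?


|AIC_A - AIC_B| = |136 - 312| = 176.
Model A is preferred (lower AIC).

176


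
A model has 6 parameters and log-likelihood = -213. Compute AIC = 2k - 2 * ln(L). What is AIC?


Compute:
2k = 2*6 = 12.
-2*loglik = -2*(-213) = 426.
AIC = 12 + 426 = 438.

438


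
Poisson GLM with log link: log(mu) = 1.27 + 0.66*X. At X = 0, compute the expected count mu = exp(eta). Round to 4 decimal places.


Linear predictor: eta = 1.27 + (0.66)(0) = 1.2700.
Expected count: mu = exp(1.2700) = 3.5609.

3.5609


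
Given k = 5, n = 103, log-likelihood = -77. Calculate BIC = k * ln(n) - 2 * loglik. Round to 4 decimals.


ln(103) = 4.634729.
k * ln(n) = 5 * 4.634729 = 23.173645.
-2L = 154.
BIC = 23.173645 + 154 = 177.173645, which rounds to 177.1736.

177.1736


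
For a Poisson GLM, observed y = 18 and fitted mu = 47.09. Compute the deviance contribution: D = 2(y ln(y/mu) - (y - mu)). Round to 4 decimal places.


Compute y*ln(y/mu) = 18*ln(18/47.09) = 18*-0.961689 = -17.310402.
y - mu = -29.09.
D = 2*(-17.310402 - (-29.09)) = 23.559196, which rounds to 23.5592.

23.5592


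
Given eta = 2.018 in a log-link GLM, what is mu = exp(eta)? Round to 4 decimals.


mu = exp(eta) = exp(2.018).
= 7.5233.

7.5233


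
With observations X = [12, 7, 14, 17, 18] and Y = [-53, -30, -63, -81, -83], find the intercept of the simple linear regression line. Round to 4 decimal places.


First find the slope: b1 = -4.9611.
Means: xbar = 13.6000, ybar = -62.0000.
b0 = ybar - b1 * xbar = -62.0000 - -4.9611 * 13.6000 = 5.4715.

5.4715


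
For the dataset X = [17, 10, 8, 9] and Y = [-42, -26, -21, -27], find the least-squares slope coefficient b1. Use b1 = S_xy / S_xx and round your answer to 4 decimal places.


Calculate xbar = 11.0000, ybar = -29.0000.
S_xx = 50.0000, S_xy = -109.0000.
Using b1 = S_xy / S_xx = -109.0000 / 50.0000, we get b1 = -2.1800.

-2.1800


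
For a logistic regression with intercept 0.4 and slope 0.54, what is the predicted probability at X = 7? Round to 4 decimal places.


Compute z = 0.4 + (0.54)(7) = 4.1800.
exp(-z) = 0.0153.
P = 1/(1 + 0.0153) = 0.9849.

0.9849


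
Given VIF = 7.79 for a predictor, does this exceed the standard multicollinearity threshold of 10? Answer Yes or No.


Compare VIF = 7.79 to the threshold of 10.
7.79 < 10, so the answer is No.

No


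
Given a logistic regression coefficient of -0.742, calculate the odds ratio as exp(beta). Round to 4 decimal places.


Odds ratio = exp(beta) = exp(-0.742).
= 0.4762.

0.4762


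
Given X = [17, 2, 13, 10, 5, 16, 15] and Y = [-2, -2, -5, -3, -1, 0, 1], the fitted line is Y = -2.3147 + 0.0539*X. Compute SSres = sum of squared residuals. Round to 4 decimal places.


Compute predicted values, then residuals = yi - yhat_i.
Residuals: [-0.6016, 0.2069, -3.3860, -1.2243, 1.0452, 1.4523, 2.5062].
SSres = sum(residual^2) = 22.8513.

22.8513


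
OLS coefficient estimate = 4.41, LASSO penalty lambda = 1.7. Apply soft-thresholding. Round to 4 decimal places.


|beta_OLS| = 4.41.
lambda = 1.7.
Since |beta| > lambda, coefficient = sign(beta)*(|beta| - lambda) = 2.7100.
Result = 2.7100.

2.7100


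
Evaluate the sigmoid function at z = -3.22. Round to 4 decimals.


exp(3.2200) = 25.0281.
1 + exp(-z) = 26.0281.
sigmoid = 1/26.0281 = 0.0384.

0.0384


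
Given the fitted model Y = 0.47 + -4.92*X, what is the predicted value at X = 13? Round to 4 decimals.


Predicted value:
Y = 0.47 + (-4.92)(13) = 0.47 + -63.9600 = -63.4900.

-63.4900


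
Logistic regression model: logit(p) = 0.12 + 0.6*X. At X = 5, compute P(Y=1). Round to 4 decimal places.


z = 0.12 + 0.6 * 5 = 3.1200.
Sigmoid: P = 1 / (1 + exp(-3.1200)) = 0.9577.

0.9577


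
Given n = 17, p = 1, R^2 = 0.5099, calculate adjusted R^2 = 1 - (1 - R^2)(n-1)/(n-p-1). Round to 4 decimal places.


Using the formula:
(1 - 0.5099) = 0.4901.
Multiply by 16/15: 0.4901 * 16 = 7.8416, then 7.8416 / 15 = 0.5228.
Adj R^2 = 1 - 0.5228 = 0.4772.

0.4772


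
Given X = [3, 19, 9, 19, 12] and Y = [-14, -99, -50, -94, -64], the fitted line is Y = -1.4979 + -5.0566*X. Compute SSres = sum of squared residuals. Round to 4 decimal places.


For each point, residual = actual - predicted.
Residuals: [2.6677, -1.4267, -2.9927, 3.5733, -1.8229].
Sum of squared residuals = 34.1998.

34.1998


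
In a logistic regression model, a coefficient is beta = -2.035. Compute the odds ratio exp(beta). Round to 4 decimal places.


exp(-2.035) = 0.1307.
So the odds ratio is 0.1307.

0.1307


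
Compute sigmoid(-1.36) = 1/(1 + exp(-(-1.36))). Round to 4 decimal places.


First, exp(1.3600) = 3.8962.
Then sigma(z) = 1/(1 + 3.8962) = 0.2042.

0.2042


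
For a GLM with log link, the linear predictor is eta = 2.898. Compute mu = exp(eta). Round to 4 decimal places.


Apply the inverse link:
mu = e^2.898 = 18.1378.

18.1378


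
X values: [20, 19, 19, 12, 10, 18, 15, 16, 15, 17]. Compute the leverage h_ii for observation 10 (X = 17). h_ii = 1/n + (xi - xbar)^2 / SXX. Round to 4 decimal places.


n = 10, xbar = 16.1000.
SXX = sum((xi - xbar)^2) = 92.9000.
h = 1/10 + (17 - 16.1000)^2 / 92.9000 = 0.1087.

0.1087


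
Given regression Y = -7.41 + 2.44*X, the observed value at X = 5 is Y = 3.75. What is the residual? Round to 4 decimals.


Predicted = -7.41 + 2.44 * 5 = 4.7900.
Residual = 3.75 - 4.7900 = -1.0400.

-1.0400


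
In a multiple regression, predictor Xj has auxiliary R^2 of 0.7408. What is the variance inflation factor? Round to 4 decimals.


Using VIF = 1/(1 - R^2_j):
1 - 0.7408 = 0.2592.
VIF = 3.8580.

3.8580


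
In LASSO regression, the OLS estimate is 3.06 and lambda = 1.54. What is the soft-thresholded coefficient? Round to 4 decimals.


Check: |3.06| = 3.06 vs lambda = 1.54.
Since |beta| > lambda, coefficient = sign(beta)*(|beta| - lambda) = 1.5200.
Soft-thresholded coefficient = 1.5200.

1.5200


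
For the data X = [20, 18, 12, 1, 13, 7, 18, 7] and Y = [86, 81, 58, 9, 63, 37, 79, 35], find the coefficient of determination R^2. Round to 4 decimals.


After computing the OLS fit (b0=7.2208, b1=4.0649):
SSres = 28.7013, SStot = 5118.0000.
R^2 = 1 - 28.7013/5118.0000 = 0.9944.

0.9944


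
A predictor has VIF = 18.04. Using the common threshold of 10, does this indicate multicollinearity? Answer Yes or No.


Check: VIF = 18.04 vs threshold = 10.
Since 18.04 >= 10, the answer is Yes.

Yes


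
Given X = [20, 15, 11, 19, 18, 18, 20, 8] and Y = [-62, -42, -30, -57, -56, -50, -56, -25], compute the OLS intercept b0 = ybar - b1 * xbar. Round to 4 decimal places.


The slope is b1 = -2.9937.
Sample means are xbar = 16.1250 and ybar = -47.2500.
Intercept: b0 = -47.2500 - (-2.9937)(16.1250) = 1.0234.

1.0234


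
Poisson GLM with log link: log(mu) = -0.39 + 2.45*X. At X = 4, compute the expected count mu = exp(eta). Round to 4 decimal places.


Compute eta = -0.39 + 2.45 * 4 = 9.4100.
Apply inverse link: mu = e^9.4100 = 12209.8710.

12209.8710


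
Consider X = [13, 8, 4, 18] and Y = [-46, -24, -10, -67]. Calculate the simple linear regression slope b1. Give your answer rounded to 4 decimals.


The sample means are xbar = 10.7500 and ybar = -36.7500.
Compute S_xx = 110.7500 and S_xy = -455.7500.
Slope b1 = S_xy / S_xx = -455.7500 / 110.7500 = -4.1151.

-4.1151


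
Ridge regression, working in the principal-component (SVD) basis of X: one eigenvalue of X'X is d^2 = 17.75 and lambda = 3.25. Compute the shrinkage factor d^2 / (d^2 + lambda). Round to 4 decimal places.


Compute the denominator: 17.75 + 3.25 = 21.0000.
Shrinkage factor = 17.75 / 21.0000 = 0.8452.

0.8452


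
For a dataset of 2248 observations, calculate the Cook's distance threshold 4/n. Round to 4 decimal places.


The threshold is 4/n.
4/2248 = 0.0018.

0.0018


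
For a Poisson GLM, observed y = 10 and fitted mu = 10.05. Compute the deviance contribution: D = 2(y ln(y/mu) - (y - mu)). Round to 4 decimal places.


First: ln(10/10.05) = -0.004988.
Then: 10 * -0.004988 = -0.049880.
y - mu = 10 - 10.05 = -0.05.
D = 2(-0.049880 - -0.05) = 0.000240, which rounds to 0.0002.

0.0002


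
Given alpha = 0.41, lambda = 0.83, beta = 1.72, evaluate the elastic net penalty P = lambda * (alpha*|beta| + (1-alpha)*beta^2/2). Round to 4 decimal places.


alpha * |beta| = 0.41 * 1.72 = 0.7052.
(1-alpha) * beta^2/2 = 0.59 * 2.9584/2 = 0.8727.
Total = 0.83 * (0.7052 + 0.8727) = 1.3097.

1.3097


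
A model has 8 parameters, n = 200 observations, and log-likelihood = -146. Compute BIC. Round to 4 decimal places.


ln(200) = 5.298317.
k * ln(n) = 8 * 5.298317 = 42.386536.
-2L = 292.
BIC = 42.386536 + 292 = 334.386536, which rounds to 334.3865.

334.3865


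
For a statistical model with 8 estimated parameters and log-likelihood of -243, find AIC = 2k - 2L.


AIC = 2k - 2*loglik = 2(8) - 2(-243).
= 16 + 486 = 502.

502


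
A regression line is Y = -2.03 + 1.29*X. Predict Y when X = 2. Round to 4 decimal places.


Predicted value:
Y = -2.03 + (1.29)(2) = -2.03 + 2.5800 = 0.5500.

0.5500


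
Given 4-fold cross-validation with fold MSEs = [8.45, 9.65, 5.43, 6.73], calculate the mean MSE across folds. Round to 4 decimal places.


Add all fold MSEs: 30.2600.
Divide by k = 4: 30.2600/4 = 7.5650.

7.5650


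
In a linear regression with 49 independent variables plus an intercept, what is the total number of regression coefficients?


Including the intercept, the model has 49 predictor coefficients + 1 intercept.
Total = 50.

50


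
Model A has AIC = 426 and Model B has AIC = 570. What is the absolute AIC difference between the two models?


Compute |426 - 570| = 144.
Model A has the smaller AIC.

144


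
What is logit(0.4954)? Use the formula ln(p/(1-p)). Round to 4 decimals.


The odds are p/(1-p) = 0.4954 / 0.5046 = 0.9818.
logit(p) = ln(0.9818) = -0.0184.

-0.0184


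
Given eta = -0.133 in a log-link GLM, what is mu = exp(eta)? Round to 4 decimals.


The inverse log link gives:
mu = exp(-0.133) = 0.8755.

0.8755


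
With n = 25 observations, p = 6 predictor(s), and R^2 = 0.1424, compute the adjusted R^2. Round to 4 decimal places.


Using the formula:
(1 - 0.1424) = 0.8576.
Multiply by 24/18: 0.8576 * 24 = 20.5824, then 20.5824 / 18 = 1.1435.
Adj R^2 = 1 - 1.1435 = -0.1435.

-0.1435


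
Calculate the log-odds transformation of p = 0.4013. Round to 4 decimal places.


Compute the odds: 0.4013/0.5987 = 0.6703.
Take the natural log: ln(0.6703) = -0.4001.

-0.4001


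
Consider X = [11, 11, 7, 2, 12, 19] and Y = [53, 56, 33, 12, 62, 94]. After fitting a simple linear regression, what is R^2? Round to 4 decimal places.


The fitted line is Y = 1.0377 + 4.8996*X.
SSres = 16.3933, SStot = 3841.3333.
R^2 = 1 - SSres/SStot = 0.9957.

0.9957


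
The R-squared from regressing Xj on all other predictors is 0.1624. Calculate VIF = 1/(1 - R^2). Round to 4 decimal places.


VIF = 1 / (1 - 0.1624).
= 1 / 0.8376 = 1.1939.

1.1939


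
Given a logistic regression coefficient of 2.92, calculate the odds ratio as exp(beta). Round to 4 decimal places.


The odds ratio is computed as:
OR = e^(2.92) = 18.5413.

18.5413


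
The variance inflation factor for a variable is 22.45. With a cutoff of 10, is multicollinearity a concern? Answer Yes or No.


Check: VIF = 22.45 vs threshold = 10.
Since 22.45 >= 10, the answer is Yes.

Yes


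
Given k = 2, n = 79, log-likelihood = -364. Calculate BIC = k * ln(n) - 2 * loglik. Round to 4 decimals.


Compute k*ln(n) = 2*ln(79) = 2*4.369448 = 8.738896.
Then -2*loglik = 728.
BIC = 8.738896 + 728 = 736.738896, which rounds to 736.7389.

736.7389


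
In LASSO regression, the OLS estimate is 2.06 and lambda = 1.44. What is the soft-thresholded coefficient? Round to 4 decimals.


|beta_OLS| = 2.06.
lambda = 1.44.
Since |beta| > lambda, coefficient = sign(beta)*(|beta| - lambda) = 0.6200.
Result = 0.6200.

0.6200


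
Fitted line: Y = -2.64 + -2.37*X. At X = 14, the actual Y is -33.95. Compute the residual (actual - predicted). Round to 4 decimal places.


Predicted = -2.64 + -2.37 * 14 = -35.8200.
Residual = -33.95 - -35.8200 = 1.8700.

1.8700


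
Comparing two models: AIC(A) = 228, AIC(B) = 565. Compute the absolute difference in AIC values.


Absolute difference = |228 - 565| = 337.
The model with lower AIC (A) is preferred.

337


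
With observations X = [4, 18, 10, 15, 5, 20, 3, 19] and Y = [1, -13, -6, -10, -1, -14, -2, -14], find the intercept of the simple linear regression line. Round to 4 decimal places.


The slope is b1 = -0.8544.
Sample means are xbar = 11.7500 and ybar = -7.3750.
Intercept: b0 = -7.3750 - (-0.8544)(11.7500) = 2.6646.

2.6646


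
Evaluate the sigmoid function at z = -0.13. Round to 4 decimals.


Compute exp(0.1300) = 1.1388.
Sigmoid = 1 / (1 + 1.1388) = 1 / 2.1388 = 0.4675.

0.4675


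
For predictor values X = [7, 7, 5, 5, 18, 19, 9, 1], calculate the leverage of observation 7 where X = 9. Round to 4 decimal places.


Compute xbar = 8.8750 with n = 8 observations.
SXX = 284.8750.
Leverage = 1/8 + (9 - 8.8750)^2/284.8750 = 0.1251.

0.1251


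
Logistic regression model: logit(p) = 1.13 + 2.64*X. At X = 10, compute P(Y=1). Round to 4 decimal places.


z = 1.13 + 2.64 * 10 = 27.5300.
Sigmoid: P = 1 / (1 + exp(-27.5300)) = 1.0000.

1.0000


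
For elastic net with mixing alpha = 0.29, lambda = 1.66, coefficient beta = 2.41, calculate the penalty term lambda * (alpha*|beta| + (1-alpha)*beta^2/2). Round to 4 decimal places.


Compute:
L1 = 0.29 * 2.41 = 0.6989.
L2 = 0.71 * 2.41^2 / 2 = 2.0619.
Penalty = 1.66 * (0.6989 + 2.0619) = 4.5829.

4.5829


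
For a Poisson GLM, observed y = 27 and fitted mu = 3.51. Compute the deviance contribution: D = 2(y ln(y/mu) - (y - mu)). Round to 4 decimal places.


y/mu = 27/3.51 = 7.692308 (approx.), and ln(27/3.51) = 2.040221.
y * ln(y/mu) = 27 * 2.040221 = 55.085967.
y - mu = 23.49.
D = 2 * (55.085967 - 23.49) = 63.191934, which rounds to 63.1919.

63.1919


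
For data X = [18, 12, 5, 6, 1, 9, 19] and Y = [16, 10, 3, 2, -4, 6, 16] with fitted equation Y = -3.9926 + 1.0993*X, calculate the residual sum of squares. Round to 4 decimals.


Compute predicted values, then residuals = yi - yhat_i.
Residuals: [0.2052, 0.8010, 1.4961, -0.6032, -1.1067, 0.0989, -0.8941].
SSres = sum(residual^2) = 5.3199.

5.3199


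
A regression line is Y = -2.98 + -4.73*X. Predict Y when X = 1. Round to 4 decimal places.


Predicted value:
Y = -2.98 + (-4.73)(1) = -2.98 + -4.7300 = -7.7100.

-7.7100


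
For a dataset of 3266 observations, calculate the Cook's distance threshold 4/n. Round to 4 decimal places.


Using the rule of thumb:
Threshold = 4 / 3266 = 0.0012.

0.0012


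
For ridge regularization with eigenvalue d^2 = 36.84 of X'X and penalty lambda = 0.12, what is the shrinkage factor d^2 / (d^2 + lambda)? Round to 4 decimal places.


d^2 + lambda = 36.84 + 0.12 = 36.9600.
Shrinkage factor = 36.84/36.9600 = 0.9968.

0.9968


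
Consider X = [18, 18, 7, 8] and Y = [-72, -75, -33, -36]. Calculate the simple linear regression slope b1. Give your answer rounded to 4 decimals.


First compute the means: xbar = 12.7500, ybar = -54.0000.
Then S_xx = sum((xi - xbar)^2) = 110.7500.
S_xy = sum((xi - xbar)(yi - ybar)) = -411.0000.
b1 = S_xy / S_xx = -411.0000 / 110.7500 = -3.7111.

-3.7111


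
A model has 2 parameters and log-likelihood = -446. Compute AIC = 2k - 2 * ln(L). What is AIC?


AIC = 2*2 - 2*(-446).
= 4 + 892 = 896.

896


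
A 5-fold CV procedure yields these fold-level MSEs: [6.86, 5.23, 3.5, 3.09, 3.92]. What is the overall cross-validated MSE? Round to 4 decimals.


Add all fold MSEs: 22.6000.
Divide by k = 5: 22.6000/5 = 4.5200.

4.5200


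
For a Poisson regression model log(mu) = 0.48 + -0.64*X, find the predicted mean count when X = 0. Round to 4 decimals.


Compute eta = 0.48 + -0.64 * 0 = 0.4800.
Apply inverse link: mu = e^0.4800 = 1.6161.

1.6161


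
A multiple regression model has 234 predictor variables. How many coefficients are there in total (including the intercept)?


Each predictor gets one coefficient, plus one intercept.
Total parameters = 234 + 1 = 235.

235


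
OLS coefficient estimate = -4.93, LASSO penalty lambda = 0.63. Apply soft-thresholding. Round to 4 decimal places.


Check: |-4.93| = 4.93 vs lambda = 0.63.
Since |beta| > lambda, coefficient = sign(beta)*(|beta| - lambda) = -4.3000.
Soft-thresholded coefficient = -4.3000.

-4.3000


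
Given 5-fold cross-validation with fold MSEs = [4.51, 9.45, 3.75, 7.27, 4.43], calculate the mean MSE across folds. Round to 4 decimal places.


Sum of fold MSEs = 29.4100.
Average = 29.4100 / 5 = 5.8820.

5.8820


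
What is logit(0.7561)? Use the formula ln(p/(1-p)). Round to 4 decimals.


1 - p = 0.2439.
p/(1-p) = 3.1000.
logit = ln(3.1000) = 1.1314.

1.1314


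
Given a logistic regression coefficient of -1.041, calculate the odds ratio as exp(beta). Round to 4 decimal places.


Odds ratio = exp(beta) = exp(-1.041).
= 0.3531.

0.3531


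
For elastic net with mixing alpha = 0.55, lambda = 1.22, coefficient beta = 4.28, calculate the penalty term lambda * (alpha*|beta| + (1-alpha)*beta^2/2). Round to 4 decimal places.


L1 component = 0.55 * |4.28| = 2.3540.
L2 component = 0.45 * 4.28^2 / 2 = 4.1216.
Penalty = 1.22 * (2.3540 + 4.1216) = 1.22 * 6.4756 = 7.9003.

7.9003


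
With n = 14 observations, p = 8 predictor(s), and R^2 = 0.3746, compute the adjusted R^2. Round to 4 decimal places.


Using the formula:
(1 - 0.3746) = 0.6254.
Multiply by 13/5: 0.6254 * 13 = 8.1302, then 8.1302 / 5 = 1.6260.
Adj R^2 = 1 - 1.6260 = -0.6260.

-0.6260


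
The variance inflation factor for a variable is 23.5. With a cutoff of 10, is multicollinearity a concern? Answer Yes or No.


Compare VIF = 23.5 to the threshold of 10.
23.5 >= 10, so the answer is Yes.

Yes


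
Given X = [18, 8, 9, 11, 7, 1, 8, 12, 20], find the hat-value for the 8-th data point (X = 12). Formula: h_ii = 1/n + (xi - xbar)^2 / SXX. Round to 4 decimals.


Mean of X: xbar = 10.4444.
SXX = 266.2222.
For X = 12: h = 1/9 + (12 - 10.4444)^2/266.2222 = 0.1202.

0.1202


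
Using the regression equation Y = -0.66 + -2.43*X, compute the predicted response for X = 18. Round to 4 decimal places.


Substitute X = 18 into the equation:
Y = -0.66 + -2.43 * 18 = -0.66 + -43.7400 = -44.4000.

-44.4000


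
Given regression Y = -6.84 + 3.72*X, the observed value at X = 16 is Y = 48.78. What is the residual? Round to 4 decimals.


Fitted value at X = 16 is yhat = -6.84 + 3.72*16 = 52.6800.
Residual = 48.78 - 52.6800 = -3.9000.

-3.9000


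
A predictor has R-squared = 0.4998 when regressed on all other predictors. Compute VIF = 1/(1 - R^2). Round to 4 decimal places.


Denominator: 1 - 0.4998 = 0.5002.
VIF = 1 / 0.5002 = 1.9992.

1.9992


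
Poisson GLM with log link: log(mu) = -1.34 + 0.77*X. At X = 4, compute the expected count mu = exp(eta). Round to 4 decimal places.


Linear predictor: eta = -1.34 + (0.77)(4) = 1.7400.
Expected count: mu = exp(1.7400) = 5.6973.

5.6973


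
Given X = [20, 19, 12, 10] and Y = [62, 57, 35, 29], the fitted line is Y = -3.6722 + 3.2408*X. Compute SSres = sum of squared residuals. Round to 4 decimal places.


Predicted values from Y = -3.6722 + 3.2408*X.
Residuals: [0.8562, -0.9030, -0.2174, 0.2642].
SSres = 1.6656.

1.6656


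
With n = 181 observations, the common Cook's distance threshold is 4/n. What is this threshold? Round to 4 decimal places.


Cook's distance cutoff = 4/n = 4/181.
= 0.0221.

0.0221


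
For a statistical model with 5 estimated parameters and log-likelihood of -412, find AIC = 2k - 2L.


AIC = 2*5 - 2*(-412).
= 10 + 824 = 834.

834


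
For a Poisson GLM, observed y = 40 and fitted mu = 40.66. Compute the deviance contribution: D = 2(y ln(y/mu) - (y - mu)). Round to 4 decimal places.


Compute y*ln(y/mu) = 40*ln(40/40.66) = 40*-0.016365 = -0.654600.
y - mu = -0.66.
D = 2*(-0.654600 - (-0.66)) = 0.010800, which rounds to 0.0108.

0.0108


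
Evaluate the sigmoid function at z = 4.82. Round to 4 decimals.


First, exp(-4.8200) = 0.0081.
Then sigma(z) = 1/(1 + 0.0081) = 0.9920.

0.9920
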